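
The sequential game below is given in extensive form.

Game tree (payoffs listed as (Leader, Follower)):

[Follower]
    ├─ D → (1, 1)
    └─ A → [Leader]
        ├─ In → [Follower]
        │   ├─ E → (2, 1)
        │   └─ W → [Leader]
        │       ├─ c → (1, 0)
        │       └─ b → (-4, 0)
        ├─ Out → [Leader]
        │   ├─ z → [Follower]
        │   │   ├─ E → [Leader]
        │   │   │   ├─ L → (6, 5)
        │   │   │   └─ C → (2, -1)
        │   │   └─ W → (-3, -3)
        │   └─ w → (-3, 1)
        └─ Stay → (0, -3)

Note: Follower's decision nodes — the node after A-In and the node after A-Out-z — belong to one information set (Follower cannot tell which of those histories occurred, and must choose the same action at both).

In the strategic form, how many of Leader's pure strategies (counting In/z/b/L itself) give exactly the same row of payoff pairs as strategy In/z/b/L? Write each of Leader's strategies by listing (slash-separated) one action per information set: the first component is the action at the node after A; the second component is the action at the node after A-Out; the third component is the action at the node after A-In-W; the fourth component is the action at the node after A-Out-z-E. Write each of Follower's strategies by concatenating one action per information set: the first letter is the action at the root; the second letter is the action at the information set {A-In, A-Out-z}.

Row for In/z/b/L (columns DE, DW, AE, AW): (1,1) (1,1) (2,1) (-4,0).
Under In/z/b/L, Leader's choice at the node after A-Out and at the node after A-Out-z-E can never be reached regardless of what Follower does, so varying those choices leaves every outcome unchanged.
Holding the reachable choices fixed and varying the unreachable ones freely already gives 2 × 2 = 4 equivalent strategies.
No other strategy reproduces this row, so those 4 are the full class: In/z/b/L, In/z/b/C, In/w/b/L, In/w/b/C.

4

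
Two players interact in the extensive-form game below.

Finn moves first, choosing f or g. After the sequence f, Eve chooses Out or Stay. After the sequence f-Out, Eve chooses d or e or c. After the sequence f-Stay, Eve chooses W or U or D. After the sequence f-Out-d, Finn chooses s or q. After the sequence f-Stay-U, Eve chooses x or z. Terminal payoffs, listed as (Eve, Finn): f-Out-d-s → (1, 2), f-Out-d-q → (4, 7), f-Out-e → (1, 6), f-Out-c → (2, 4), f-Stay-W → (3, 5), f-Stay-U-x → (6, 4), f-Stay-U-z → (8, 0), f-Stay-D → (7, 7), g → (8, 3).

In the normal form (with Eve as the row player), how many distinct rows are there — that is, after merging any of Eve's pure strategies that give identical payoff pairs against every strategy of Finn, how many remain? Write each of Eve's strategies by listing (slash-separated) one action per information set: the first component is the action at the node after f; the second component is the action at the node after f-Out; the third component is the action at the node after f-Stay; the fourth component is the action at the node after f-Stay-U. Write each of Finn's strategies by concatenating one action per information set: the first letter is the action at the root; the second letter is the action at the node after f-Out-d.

Eve has 36 pure strategies: Out/d/W/x, Out/d/W/z, Out/d/U/x, Out/d/U/z, Out/d/D/x, Out/d/D/z, Out/e/W/x, Out/e/W/z, Out/e/U/x, Out/e/U/z, Out/e/D/x, Out/e/D/z, Out/c/W/x, Out/c/W/z, Out/c/U/x, Out/c/U/z, Out/c/D/x, Out/c/D/z, Stay/d/W/x, Stay/d/W/z, Stay/d/U/x, Stay/d/U/z, Stay/d/D/x, Stay/d/D/z, Stay/e/W/x, Stay/e/W/z, Stay/e/U/x, Stay/e/U/z, Stay/e/D/x, Stay/e/D/z, Stay/c/W/x, Stay/c/W/z, Stay/c/U/x, Stay/c/U/z, Stay/c/D/x, Stay/c/D/z. Columns: fs, fq, gs, gq.
{Out/d/W/x, Out/d/W/z, Out/d/U/x, Out/d/U/z, Out/d/D/x, Out/d/D/z} → row (1,2) (4,7) (8,3) (8,3)
{Out/e/W/x, Out/e/W/z, Out/e/U/x, Out/e/U/z, Out/e/D/x, Out/e/D/z} → row (1,6) (1,6) (8,3) (8,3)
{Out/c/W/x, Out/c/W/z, Out/c/U/x, Out/c/U/z, Out/c/D/x, Out/c/D/z} → row (2,4) (2,4) (8,3) (8,3)
{Stay/d/W/x, Stay/d/W/z, Stay/e/W/x, Stay/e/W/z, Stay/c/W/x, Stay/c/W/z} → row (3,5) (3,5) (8,3) (8,3)
{Stay/d/U/x, Stay/e/U/x, Stay/c/U/x} → row (6,4) (6,4) (8,3) (8,3)
{Stay/d/U/z, Stay/e/U/z, Stay/c/U/z} → row (8,0) (8,0) (8,3) (8,3)
{Stay/d/D/x, Stay/d/D/z, Stay/e/D/x, Stay/e/D/z, Stay/c/D/x, Stay/c/D/z} → row (7,7) (7,7) (8,3) (8,3)
That's 7 distinct rows out of 36 strategies.

7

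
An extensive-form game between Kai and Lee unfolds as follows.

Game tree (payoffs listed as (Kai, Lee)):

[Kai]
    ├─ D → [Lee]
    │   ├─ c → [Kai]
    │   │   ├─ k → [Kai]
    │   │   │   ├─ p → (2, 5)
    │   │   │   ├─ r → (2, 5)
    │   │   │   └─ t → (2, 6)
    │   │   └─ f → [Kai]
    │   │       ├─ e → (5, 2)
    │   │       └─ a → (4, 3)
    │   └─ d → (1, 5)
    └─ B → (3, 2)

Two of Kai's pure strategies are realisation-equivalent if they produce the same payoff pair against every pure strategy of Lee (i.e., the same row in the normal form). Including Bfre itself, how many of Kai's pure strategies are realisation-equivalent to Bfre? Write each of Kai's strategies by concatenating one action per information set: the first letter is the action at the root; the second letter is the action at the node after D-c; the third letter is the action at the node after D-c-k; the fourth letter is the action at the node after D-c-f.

12

Row for Bfre (columns c, d): (3,2) (3,2).
Under Bfre, Kai's choice at the node after D-c and at the node after D-c-k and at the node after D-c-f can never be reached regardless of what Lee does, so varying those choices leaves every outcome unchanged.
Holding the reachable choices fixed and varying the unreachable ones freely already gives 2 × 3 × 2 = 12 equivalent strategies.
No other strategy reproduces this row, so those 12 are the full class: Bkpe, Bkpa, Bkre, Bkra, Bkte, Bkta, Bfpe, Bfpa, Bfre, Bfra, Bfte, Bfta.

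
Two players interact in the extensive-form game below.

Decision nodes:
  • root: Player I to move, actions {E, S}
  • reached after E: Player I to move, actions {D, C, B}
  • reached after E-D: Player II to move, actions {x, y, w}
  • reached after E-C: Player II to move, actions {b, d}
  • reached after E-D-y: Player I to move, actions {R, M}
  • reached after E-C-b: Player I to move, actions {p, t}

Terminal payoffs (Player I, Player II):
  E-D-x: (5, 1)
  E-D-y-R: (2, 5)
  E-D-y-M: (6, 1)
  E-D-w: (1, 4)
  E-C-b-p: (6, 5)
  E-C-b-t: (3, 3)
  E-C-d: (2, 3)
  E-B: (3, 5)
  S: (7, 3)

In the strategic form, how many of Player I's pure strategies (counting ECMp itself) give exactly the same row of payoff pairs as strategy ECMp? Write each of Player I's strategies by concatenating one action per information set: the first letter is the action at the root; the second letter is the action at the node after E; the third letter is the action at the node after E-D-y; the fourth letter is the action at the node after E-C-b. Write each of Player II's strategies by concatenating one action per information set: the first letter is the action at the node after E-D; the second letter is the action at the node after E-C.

Row for ECMp (columns xb, xd, yb, yd, wb, wd): (6,5) (2,3) (6,5) (2,3) (6,5) (2,3).
Under ECMp, Player I's choice at the node after E-D-y can never be reached regardless of what Player II does, so varying those choices leaves every outcome unchanged.
Holding the reachable choices fixed and varying the unreachable one freely already gives 2 equivalent strategies.
No other strategy reproduces this row, so those 2 are the full class: ECRp, ECMp.

2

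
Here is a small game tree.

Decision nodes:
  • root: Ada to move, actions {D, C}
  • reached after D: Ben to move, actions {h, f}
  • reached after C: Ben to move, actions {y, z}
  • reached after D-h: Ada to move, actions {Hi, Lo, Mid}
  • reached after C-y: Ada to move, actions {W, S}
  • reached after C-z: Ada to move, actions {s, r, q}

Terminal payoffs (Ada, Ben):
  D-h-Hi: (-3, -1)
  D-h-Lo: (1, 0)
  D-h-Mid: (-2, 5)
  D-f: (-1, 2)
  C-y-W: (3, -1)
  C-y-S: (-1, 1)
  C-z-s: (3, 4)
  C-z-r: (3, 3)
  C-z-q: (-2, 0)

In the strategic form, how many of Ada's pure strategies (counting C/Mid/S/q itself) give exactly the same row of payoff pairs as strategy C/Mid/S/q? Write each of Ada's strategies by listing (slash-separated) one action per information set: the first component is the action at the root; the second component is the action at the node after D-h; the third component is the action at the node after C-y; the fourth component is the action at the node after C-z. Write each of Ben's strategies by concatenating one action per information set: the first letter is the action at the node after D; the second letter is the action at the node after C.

Row for C/Mid/S/q (columns hy, hz, fy, fz): (-1,1) (-2,0) (-1,1) (-2,0).
Under C/Mid/S/q, Ada's choice at the node after D-h can never be reached regardless of what Ben does, so varying those choices leaves every outcome unchanged.
Holding the reachable choices fixed and varying the unreachable one freely already gives 3 equivalent strategies.
No other strategy reproduces this row, so those 3 are the full class: C/Hi/S/q, C/Lo/S/q, C/Mid/S/q.

3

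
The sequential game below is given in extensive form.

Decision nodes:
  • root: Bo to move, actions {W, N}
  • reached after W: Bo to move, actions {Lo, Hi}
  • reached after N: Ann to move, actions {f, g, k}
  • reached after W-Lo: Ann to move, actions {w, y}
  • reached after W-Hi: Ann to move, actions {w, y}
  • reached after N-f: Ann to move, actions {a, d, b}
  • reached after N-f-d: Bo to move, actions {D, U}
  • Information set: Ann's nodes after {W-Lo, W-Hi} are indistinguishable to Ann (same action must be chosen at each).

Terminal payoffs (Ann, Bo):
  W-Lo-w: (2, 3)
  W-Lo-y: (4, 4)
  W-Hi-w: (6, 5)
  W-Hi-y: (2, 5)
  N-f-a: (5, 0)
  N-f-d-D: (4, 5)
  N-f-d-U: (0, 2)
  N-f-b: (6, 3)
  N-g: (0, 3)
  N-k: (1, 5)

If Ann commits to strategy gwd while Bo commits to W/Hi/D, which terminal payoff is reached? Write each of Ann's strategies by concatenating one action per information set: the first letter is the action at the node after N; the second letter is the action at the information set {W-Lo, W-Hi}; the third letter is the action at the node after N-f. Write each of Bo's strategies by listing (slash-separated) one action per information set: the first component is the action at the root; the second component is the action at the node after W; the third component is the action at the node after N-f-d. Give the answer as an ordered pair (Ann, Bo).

Trace the play path from the root:
  Bo plays W
  Bo plays Hi at [W]
  Ann plays w at [W-Hi]
→ terminal payoff (6, 5).
(Ann's choice at the node after N is never reached on this path, so it doesn't affect the outcome.)

(6, 5)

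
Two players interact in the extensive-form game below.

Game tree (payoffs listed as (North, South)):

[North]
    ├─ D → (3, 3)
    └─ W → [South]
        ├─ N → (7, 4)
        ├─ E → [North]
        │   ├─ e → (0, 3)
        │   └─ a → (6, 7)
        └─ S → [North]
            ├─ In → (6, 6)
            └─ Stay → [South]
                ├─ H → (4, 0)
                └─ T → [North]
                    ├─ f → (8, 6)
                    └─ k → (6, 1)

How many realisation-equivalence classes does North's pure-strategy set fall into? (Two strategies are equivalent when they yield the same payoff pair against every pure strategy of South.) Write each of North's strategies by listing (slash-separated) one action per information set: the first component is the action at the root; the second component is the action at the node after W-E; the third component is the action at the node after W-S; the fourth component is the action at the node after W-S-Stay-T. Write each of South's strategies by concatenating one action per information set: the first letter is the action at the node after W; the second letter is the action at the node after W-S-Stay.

7

North has 16 pure strategies: D/e/In/f, D/e/In/k, D/e/Stay/f, D/e/Stay/k, D/a/In/f, D/a/In/k, D/a/Stay/f, D/a/Stay/k, W/e/In/f, W/e/In/k, W/e/Stay/f, W/e/Stay/k, W/a/In/f, W/a/In/k, W/a/Stay/f, W/a/Stay/k. Columns: NH, NT, EH, ET, SH, ST.
{D/e/In/f, D/e/In/k, D/e/Stay/f, D/e/Stay/k, D/a/In/f, D/a/In/k, D/a/Stay/f, D/a/Stay/k} → row (3,3) (3,3) (3,3) (3,3) (3,3) (3,3)
{W/e/In/f, W/e/In/k} → row (7,4) (7,4) (0,3) (0,3) (6,6) (6,6)
{W/e/Stay/f} → row (7,4) (7,4) (0,3) (0,3) (4,0) (8,6)
{W/e/Stay/k} → row (7,4) (7,4) (0,3) (0,3) (4,0) (6,1)
{W/a/In/f, W/a/In/k} → row (7,4) (7,4) (6,7) (6,7) (6,6) (6,6)
{W/a/Stay/f} → row (7,4) (7,4) (6,7) (6,7) (4,0) (8,6)
{W/a/Stay/k} → row (7,4) (7,4) (6,7) (6,7) (4,0) (6,1)
That's 7 distinct rows out of 16 strategies.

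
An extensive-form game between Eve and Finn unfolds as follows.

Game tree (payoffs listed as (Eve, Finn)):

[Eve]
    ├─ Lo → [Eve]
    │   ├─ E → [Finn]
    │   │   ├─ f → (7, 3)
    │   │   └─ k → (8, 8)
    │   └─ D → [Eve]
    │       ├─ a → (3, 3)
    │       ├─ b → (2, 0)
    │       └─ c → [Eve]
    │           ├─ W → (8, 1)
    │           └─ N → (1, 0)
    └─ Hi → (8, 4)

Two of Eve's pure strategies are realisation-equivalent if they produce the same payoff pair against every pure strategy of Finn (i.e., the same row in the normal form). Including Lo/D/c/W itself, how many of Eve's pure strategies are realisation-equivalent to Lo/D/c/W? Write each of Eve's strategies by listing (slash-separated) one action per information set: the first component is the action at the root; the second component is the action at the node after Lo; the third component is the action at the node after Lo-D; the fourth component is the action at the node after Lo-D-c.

Row for Lo/D/c/W (columns f, k): (8,1) (8,1).
Every one of Eve's information sets is on the play path for some reply by Finn when Eve follows Lo/D/c/W.
Changing the action at any of them therefore changes at least one column, so only Lo/D/c/W itself gives this row.

1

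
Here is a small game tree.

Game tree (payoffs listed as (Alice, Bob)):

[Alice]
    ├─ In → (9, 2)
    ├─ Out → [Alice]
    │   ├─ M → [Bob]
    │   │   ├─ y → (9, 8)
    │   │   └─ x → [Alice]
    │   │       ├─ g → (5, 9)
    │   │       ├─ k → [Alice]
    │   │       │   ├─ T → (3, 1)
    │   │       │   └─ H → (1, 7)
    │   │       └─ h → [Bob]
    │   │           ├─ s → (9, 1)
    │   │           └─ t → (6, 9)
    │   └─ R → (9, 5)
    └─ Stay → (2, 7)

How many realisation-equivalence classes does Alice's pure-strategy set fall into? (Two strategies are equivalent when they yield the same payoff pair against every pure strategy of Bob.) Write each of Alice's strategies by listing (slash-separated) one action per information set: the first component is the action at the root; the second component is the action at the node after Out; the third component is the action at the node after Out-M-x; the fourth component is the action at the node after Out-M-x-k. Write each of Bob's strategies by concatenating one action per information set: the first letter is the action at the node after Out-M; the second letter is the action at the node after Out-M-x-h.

Alice has 36 pure strategies: In/M/g/T, In/M/g/H, In/M/k/T, In/M/k/H, In/M/h/T, In/M/h/H, In/R/g/T, In/R/g/H, In/R/k/T, In/R/k/H, In/R/h/T, In/R/h/H, Out/M/g/T, Out/M/g/H, Out/M/k/T, Out/M/k/H, Out/M/h/T, Out/M/h/H, Out/R/g/T, Out/R/g/H, Out/R/k/T, Out/R/k/H, Out/R/h/T, Out/R/h/H, Stay/M/g/T, Stay/M/g/H, Stay/M/k/T, Stay/M/k/H, Stay/M/h/T, Stay/M/h/H, Stay/R/g/T, Stay/R/g/H, Stay/R/k/T, Stay/R/k/H, Stay/R/h/T, Stay/R/h/H. Columns: ys, yt, xs, xt.
{In/M/g/T, In/M/g/H, In/M/k/T, In/M/k/H, In/M/h/T, In/M/h/H, In/R/g/T, In/R/g/H, In/R/k/T, In/R/k/H, In/R/h/T, In/R/h/H} → row (9,2) (9,2) (9,2) (9,2)
{Out/M/g/T, Out/M/g/H} → row (9,8) (9,8) (5,9) (5,9)
{Out/M/k/T} → row (9,8) (9,8) (3,1) (3,1)
{Out/M/k/H} → row (9,8) (9,8) (1,7) (1,7)
{Out/M/h/T, Out/M/h/H} → row (9,8) (9,8) (9,1) (6,9)
{Out/R/g/T, Out/R/g/H, Out/R/k/T, Out/R/k/H, Out/R/h/T, Out/R/h/H} → row (9,5) (9,5) (9,5) (9,5)
{Stay/M/g/T, Stay/M/g/H, Stay/M/k/T, Stay/M/k/H, Stay/M/h/T, Stay/M/h/H, Stay/R/g/T, Stay/R/g/H, Stay/R/k/T, Stay/R/k/H, Stay/R/h/T, Stay/R/h/H} → row (2,7) (2,7) (2,7) (2,7)
That's 7 distinct rows out of 36 strategies.

7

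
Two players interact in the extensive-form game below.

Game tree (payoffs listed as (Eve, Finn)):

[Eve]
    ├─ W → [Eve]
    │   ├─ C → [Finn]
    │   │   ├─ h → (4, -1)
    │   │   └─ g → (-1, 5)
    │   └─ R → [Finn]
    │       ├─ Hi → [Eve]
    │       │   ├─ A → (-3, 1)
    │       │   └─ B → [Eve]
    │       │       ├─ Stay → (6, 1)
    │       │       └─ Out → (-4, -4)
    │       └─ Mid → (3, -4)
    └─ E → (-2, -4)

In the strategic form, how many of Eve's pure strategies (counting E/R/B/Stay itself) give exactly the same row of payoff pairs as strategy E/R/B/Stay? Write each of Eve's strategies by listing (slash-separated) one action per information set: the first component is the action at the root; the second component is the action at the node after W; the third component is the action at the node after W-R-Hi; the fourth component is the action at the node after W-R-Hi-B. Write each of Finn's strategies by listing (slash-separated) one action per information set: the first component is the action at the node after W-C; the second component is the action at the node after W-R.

Row for E/R/B/Stay (columns h/Hi, h/Mid, g/Hi, g/Mid): (-2,-4) (-2,-4) (-2,-4) (-2,-4).
Under E/R/B/Stay, Eve's choice at the node after W and at the node after W-R-Hi and at the node after W-R-Hi-B can never be reached regardless of what Finn does, so varying those choices leaves every outcome unchanged.
Holding the reachable choices fixed and varying the unreachable ones freely already gives 2 × 2 × 2 = 8 equivalent strategies.
No other strategy reproduces this row, so those 8 are the full class: E/C/A/Stay, E/C/A/Out, E/C/B/Stay, E/C/B/Out, E/R/A/Stay, E/R/A/Out, E/R/B/Stay, E/R/B/Out.

8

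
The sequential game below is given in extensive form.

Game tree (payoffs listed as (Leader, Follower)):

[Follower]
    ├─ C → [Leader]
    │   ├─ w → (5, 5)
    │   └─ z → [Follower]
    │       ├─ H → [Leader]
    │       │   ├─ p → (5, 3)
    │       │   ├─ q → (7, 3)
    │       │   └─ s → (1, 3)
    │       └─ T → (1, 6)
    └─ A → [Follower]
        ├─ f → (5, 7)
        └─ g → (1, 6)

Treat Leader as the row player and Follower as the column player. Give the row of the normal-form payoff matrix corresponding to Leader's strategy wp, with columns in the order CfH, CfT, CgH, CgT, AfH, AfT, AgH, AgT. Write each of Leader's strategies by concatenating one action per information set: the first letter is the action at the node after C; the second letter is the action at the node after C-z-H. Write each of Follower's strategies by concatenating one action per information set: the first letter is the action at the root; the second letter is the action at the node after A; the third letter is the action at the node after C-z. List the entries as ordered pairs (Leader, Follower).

(5,5) (5,5) (5,5) (5,5) (5,7) (5,7) (1,6) (1,6)

vs CfH: Follower plays C → Leader plays w at [C] → (5, 5)
vs CfT: Follower plays C → Leader plays w at [C] → (5, 5)
vs CgH: Follower plays C → Leader plays w at [C] → (5, 5)
vs CgT: Follower plays C → Leader plays w at [C] → (5, 5)
vs AfH: Follower plays A → Follower plays f at [A] → (5, 7)
vs AfT: Follower plays A → Follower plays f at [A] → (5, 7)
vs AgH: Follower plays A → Follower plays g at [A] → (1, 6)
vs AgT: Follower plays A → Follower plays g at [A] → (1, 6)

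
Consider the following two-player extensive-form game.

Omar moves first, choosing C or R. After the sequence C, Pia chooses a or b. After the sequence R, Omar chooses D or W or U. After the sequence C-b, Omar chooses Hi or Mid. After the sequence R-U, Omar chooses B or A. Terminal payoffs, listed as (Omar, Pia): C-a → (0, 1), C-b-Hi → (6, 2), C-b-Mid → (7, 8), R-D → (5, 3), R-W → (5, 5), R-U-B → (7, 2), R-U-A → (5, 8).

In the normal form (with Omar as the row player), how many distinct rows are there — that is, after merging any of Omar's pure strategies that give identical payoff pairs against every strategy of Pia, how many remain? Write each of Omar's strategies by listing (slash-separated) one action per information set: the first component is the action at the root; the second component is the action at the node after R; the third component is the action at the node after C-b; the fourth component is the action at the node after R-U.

Omar has 24 pure strategies: C/D/Hi/B, C/D/Hi/A, C/D/Mid/B, C/D/Mid/A, C/W/Hi/B, C/W/Hi/A, C/W/Mid/B, C/W/Mid/A, C/U/Hi/B, C/U/Hi/A, C/U/Mid/B, C/U/Mid/A, R/D/Hi/B, R/D/Hi/A, R/D/Mid/B, R/D/Mid/A, R/W/Hi/B, R/W/Hi/A, R/W/Mid/B, R/W/Mid/A, R/U/Hi/B, R/U/Hi/A, R/U/Mid/B, R/U/Mid/A. Columns: a, b.
{C/D/Hi/B, C/D/Hi/A, C/W/Hi/B, C/W/Hi/A, C/U/Hi/B, C/U/Hi/A} → row (0,1) (6,2)
{C/D/Mid/B, C/D/Mid/A, C/W/Mid/B, C/W/Mid/A, C/U/Mid/B, C/U/Mid/A} → row (0,1) (7,8)
{R/D/Hi/B, R/D/Hi/A, R/D/Mid/B, R/D/Mid/A} → row (5,3) (5,3)
{R/W/Hi/B, R/W/Hi/A, R/W/Mid/B, R/W/Mid/A} → row (5,5) (5,5)
{R/U/Hi/B, R/U/Mid/B} → row (7,2) (7,2)
{R/U/Hi/A, R/U/Mid/A} → row (5,8) (5,8)
That's 6 distinct rows out of 24 strategies.

6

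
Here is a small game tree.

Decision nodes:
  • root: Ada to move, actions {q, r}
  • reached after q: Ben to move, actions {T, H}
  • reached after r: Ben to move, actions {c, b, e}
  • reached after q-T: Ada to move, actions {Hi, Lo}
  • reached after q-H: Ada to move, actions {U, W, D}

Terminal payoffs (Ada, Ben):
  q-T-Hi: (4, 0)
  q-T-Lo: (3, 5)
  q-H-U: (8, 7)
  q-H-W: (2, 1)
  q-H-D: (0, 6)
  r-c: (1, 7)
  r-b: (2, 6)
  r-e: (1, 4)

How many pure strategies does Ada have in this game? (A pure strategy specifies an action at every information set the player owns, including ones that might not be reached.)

12

Ada owns the root with actions {q, r} — two choices.
Ada owns the node after q-T with actions {Hi, Lo} — two choices.
Ada owns the node after q-H with actions {U, W, D} — three choices.
A pure strategy fixes one action at each information set independently, so the count is the product 2 × 2 × 3 = 12.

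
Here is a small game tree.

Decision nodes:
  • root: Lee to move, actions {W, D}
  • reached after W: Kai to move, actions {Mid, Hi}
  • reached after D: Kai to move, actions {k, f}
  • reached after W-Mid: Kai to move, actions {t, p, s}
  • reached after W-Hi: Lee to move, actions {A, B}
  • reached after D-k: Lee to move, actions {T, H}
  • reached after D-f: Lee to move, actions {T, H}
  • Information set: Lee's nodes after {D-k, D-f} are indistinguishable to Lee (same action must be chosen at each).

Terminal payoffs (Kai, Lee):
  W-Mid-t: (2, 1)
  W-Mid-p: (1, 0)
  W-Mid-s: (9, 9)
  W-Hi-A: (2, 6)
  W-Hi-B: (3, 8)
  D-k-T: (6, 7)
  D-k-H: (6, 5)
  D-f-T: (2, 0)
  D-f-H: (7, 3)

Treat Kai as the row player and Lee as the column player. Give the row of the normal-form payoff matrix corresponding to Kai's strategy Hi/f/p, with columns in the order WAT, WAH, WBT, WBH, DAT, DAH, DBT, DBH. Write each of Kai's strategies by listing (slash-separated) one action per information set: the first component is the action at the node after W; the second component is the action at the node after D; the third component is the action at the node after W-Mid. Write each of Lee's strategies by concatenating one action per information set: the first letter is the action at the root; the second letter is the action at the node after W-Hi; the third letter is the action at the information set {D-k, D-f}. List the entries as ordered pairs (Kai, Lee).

vs WAT: Lee plays W → Kai plays Hi at [W] → Lee plays A at [W-Hi] → (2, 6)
vs WAH: Lee plays W → Kai plays Hi at [W] → Lee plays A at [W-Hi] → (2, 6)
vs WBT: Lee plays W → Kai plays Hi at [W] → Lee plays B at [W-Hi] → (3, 8)
vs WBH: Lee plays W → Kai plays Hi at [W] → Lee plays B at [W-Hi] → (3, 8)
vs DAT: Lee plays D → Kai plays f at [D] → Lee plays T at [D-f] → (2, 0)
vs DAH: Lee plays D → Kai plays f at [D] → Lee plays H at [D-f] → (7, 3)
vs DBT: Lee plays D → Kai plays f at [D] → Lee plays T at [D-f] → (2, 0)
vs DBH: Lee plays D → Kai plays f at [D] → Lee plays H at [D-f] → (7, 3)

(2,6) (2,6) (3,8) (3,8) (2,0) (7,3) (2,0) (7,3)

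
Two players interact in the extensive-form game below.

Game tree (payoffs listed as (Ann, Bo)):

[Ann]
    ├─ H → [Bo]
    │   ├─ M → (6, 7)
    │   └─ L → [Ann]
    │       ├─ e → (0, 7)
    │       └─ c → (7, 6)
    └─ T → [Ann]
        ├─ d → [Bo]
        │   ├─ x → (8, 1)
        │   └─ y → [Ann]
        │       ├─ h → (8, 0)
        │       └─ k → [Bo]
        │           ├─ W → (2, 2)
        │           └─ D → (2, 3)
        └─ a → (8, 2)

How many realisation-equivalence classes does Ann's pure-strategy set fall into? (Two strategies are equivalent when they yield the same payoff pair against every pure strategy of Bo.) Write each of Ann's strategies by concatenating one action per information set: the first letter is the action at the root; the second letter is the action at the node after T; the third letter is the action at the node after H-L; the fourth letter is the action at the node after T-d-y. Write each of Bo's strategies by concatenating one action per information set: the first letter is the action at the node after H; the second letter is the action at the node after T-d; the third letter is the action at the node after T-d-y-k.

5

Ann has 16 pure strategies: Hdeh, Hdek, Hdch, Hdck, Haeh, Haek, Hach, Hack, Tdeh, Tdek, Tdch, Tdck, Taeh, Taek, Tach, Tack. Columns: MxW, MxD, MyW, MyD, LxW, LxD, LyW, LyD.
{Hdeh, Hdek, Haeh, Haek} → row (6,7) (6,7) (6,7) (6,7) (0,7) (0,7) (0,7) (0,7)
{Hdch, Hdck, Hach, Hack} → row (6,7) (6,7) (6,7) (6,7) (7,6) (7,6) (7,6) (7,6)
{Tdeh, Tdch} → row (8,1) (8,1) (8,0) (8,0) (8,1) (8,1) (8,0) (8,0)
{Tdek, Tdck} → row (8,1) (8,1) (2,2) (2,3) (8,1) (8,1) (2,2) (2,3)
{Taeh, Taek, Tach, Tack} → row (8,2) (8,2) (8,2) (8,2) (8,2) (8,2) (8,2) (8,2)
That's 5 distinct rows out of 16 strategies.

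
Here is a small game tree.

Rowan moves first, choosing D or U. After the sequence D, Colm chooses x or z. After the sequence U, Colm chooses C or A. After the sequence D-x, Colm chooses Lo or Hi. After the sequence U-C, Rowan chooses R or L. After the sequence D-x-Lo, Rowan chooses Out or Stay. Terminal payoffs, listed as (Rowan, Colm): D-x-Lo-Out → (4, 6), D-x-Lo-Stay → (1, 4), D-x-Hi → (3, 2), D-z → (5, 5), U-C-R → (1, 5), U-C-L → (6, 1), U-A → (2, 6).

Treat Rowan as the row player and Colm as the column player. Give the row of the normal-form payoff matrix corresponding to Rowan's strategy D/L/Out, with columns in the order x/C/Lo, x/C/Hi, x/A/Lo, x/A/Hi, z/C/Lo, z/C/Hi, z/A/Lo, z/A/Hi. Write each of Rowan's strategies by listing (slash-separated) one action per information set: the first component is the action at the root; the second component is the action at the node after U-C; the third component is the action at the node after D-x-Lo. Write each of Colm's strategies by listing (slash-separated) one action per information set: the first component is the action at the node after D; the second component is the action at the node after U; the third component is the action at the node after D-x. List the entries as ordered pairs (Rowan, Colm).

(4,6) (3,2) (4,6) (3,2) (5,5) (5,5) (5,5) (5,5)

vs x/C/Lo: Rowan plays D → Colm plays x at [D] → Colm plays Lo at [D-x] → Rowan plays Out at [D-x-Lo] → (4, 6)
vs x/C/Hi: Rowan plays D → Colm plays x at [D] → Colm plays Hi at [D-x] → (3, 2)
vs x/A/Lo: Rowan plays D → Colm plays x at [D] → Colm plays Lo at [D-x] → Rowan plays Out at [D-x-Lo] → (4, 6)
vs x/A/Hi: Rowan plays D → Colm plays x at [D] → Colm plays Hi at [D-x] → (3, 2)
vs z/C/Lo: Rowan plays D → Colm plays z at [D] → (5, 5)
vs z/C/Hi: Rowan plays D → Colm plays z at [D] → (5, 5)
vs z/A/Lo: Rowan plays D → Colm plays z at [D] → (5, 5)
vs z/A/Hi: Rowan plays D → Colm plays z at [D] → (5, 5)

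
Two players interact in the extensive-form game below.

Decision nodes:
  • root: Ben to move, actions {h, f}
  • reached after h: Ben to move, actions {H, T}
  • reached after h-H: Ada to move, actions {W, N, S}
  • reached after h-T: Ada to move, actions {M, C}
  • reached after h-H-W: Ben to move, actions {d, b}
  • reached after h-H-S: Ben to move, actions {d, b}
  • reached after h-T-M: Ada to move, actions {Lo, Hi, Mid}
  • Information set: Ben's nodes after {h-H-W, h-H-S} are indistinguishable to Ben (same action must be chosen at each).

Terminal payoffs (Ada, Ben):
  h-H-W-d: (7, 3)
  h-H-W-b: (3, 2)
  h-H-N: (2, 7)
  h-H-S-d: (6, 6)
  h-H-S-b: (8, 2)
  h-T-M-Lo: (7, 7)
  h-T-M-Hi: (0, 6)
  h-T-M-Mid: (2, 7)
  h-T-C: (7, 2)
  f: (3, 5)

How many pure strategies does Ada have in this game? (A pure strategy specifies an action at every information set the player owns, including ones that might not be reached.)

Ada owns the node after h-H with actions {W, N, S} — three choices.
Ada owns the node after h-T with actions {M, C} — two choices.
Ada owns the node after h-T-M with actions {Lo, Hi, Mid} — three choices.
A pure strategy fixes one action at each information set independently, so the count is the product 3 × 2 × 3 = 18.
(For reference, Ben has 8 pure strategies, giving a 18×8 normal-form matrix.)

18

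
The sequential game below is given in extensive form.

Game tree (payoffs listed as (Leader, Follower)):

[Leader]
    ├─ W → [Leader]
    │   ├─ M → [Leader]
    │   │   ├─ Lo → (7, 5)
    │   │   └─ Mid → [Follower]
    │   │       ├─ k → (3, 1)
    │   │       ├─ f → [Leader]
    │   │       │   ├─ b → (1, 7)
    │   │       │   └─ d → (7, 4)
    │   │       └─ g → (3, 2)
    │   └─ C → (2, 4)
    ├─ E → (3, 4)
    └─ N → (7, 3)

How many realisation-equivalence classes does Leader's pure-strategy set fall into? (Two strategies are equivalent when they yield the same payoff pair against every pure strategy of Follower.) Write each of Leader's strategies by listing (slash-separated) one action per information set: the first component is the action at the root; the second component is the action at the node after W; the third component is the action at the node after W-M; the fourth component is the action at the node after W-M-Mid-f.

Leader has 24 pure strategies: W/M/Lo/b, W/M/Lo/d, W/M/Mid/b, W/M/Mid/d, W/C/Lo/b, W/C/Lo/d, W/C/Mid/b, W/C/Mid/d, E/M/Lo/b, E/M/Lo/d, E/M/Mid/b, E/M/Mid/d, E/C/Lo/b, E/C/Lo/d, E/C/Mid/b, E/C/Mid/d, N/M/Lo/b, N/M/Lo/d, N/M/Mid/b, N/M/Mid/d, N/C/Lo/b, N/C/Lo/d, N/C/Mid/b, N/C/Mid/d. Columns: k, f, g.
{W/M/Lo/b, W/M/Lo/d} → row (7,5) (7,5) (7,5)
{W/M/Mid/b} → row (3,1) (1,7) (3,2)
{W/M/Mid/d} → row (3,1) (7,4) (3,2)
{W/C/Lo/b, W/C/Lo/d, W/C/Mid/b, W/C/Mid/d} → row (2,4) (2,4) (2,4)
{E/M/Lo/b, E/M/Lo/d, E/M/Mid/b, E/M/Mid/d, E/C/Lo/b, E/C/Lo/d, E/C/Mid/b, E/C/Mid/d} → row (3,4) (3,4) (3,4)
{N/M/Lo/b, N/M/Lo/d, N/M/Mid/b, N/M/Mid/d, N/C/Lo/b, N/C/Lo/d, N/C/Mid/b, N/C/Mid/d} → row (7,3) (7,3) (7,3)
That's 6 distinct rows out of 24 strategies.

6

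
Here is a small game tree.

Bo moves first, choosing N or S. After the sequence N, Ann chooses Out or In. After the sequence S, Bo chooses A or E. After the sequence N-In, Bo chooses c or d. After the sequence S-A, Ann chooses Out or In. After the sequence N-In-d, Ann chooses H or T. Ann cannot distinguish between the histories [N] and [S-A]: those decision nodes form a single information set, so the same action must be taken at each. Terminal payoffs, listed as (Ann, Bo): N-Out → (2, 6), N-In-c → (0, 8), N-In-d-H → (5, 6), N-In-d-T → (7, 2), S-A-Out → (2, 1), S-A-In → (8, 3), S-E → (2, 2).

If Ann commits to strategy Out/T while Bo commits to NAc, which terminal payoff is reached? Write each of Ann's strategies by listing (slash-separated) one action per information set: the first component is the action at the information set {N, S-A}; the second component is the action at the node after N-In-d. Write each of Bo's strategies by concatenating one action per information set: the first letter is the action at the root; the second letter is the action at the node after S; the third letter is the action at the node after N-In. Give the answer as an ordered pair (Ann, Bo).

Trace the play path from the root:
  Bo plays N
  Ann plays Out at [N]
→ terminal payoff (2, 6).
(Ann's choice at the node after N-In-d is never reached on this path, so it doesn't affect the outcome.)

(2, 6)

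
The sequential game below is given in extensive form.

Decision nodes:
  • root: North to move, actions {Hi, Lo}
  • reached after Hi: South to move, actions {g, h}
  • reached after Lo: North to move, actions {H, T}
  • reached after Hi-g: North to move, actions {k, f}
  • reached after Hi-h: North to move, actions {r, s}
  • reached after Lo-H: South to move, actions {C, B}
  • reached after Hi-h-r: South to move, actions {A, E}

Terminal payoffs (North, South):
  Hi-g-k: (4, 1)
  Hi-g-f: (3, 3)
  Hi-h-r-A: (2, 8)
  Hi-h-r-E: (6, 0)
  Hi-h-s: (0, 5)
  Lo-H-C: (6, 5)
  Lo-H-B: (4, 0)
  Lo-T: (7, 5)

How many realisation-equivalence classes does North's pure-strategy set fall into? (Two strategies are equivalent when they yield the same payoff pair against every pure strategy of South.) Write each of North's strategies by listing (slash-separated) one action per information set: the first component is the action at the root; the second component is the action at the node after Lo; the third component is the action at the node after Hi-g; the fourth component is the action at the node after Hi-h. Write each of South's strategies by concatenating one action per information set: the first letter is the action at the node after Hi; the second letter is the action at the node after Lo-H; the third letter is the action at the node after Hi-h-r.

6

North has 16 pure strategies: Hi/H/k/r, Hi/H/k/s, Hi/H/f/r, Hi/H/f/s, Hi/T/k/r, Hi/T/k/s, Hi/T/f/r, Hi/T/f/s, Lo/H/k/r, Lo/H/k/s, Lo/H/f/r, Lo/H/f/s, Lo/T/k/r, Lo/T/k/s, Lo/T/f/r, Lo/T/f/s. Columns: gCA, gCE, gBA, gBE, hCA, hCE, hBA, hBE.
{Hi/H/k/r, Hi/T/k/r} → row (4,1) (4,1) (4,1) (4,1) (2,8) (6,0) (2,8) (6,0)
{Hi/H/k/s, Hi/T/k/s} → row (4,1) (4,1) (4,1) (4,1) (0,5) (0,5) (0,5) (0,5)
{Hi/H/f/r, Hi/T/f/r} → row (3,3) (3,3) (3,3) (3,3) (2,8) (6,0) (2,8) (6,0)
{Hi/H/f/s, Hi/T/f/s} → row (3,3) (3,3) (3,3) (3,3) (0,5) (0,5) (0,5) (0,5)
{Lo/H/k/r, Lo/H/k/s, Lo/H/f/r, Lo/H/f/s} → row (6,5) (6,5) (4,0) (4,0) (6,5) (6,5) (4,0) (4,0)
{Lo/T/k/r, Lo/T/k/s, Lo/T/f/r, Lo/T/f/s} → row (7,5) (7,5) (7,5) (7,5) (7,5) (7,5) (7,5) (7,5)
That's 6 distinct rows out of 16 strategies.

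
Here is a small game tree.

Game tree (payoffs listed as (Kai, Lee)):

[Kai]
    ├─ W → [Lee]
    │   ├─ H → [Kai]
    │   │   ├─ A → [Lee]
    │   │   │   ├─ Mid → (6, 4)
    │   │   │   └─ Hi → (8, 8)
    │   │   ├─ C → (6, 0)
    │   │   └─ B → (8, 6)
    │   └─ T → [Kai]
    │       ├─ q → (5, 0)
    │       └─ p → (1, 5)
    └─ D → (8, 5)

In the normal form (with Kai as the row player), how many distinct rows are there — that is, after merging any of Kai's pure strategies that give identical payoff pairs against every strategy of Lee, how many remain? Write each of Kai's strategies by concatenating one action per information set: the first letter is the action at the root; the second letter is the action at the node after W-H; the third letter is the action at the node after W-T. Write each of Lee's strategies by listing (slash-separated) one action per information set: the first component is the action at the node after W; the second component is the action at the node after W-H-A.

7

Kai has 12 pure strategies: WAq, WAp, WCq, WCp, WBq, WBp, DAq, DAp, DCq, DCp, DBq, DBp. Columns: H/Mid, H/Hi, T/Mid, T/Hi.
{WAq} → row (6,4) (8,8) (5,0) (5,0)
{WAp} → row (6,4) (8,8) (1,5) (1,5)
{WCq} → row (6,0) (6,0) (5,0) (5,0)
{WCp} → row (6,0) (6,0) (1,5) (1,5)
{WBq} → row (8,6) (8,6) (5,0) (5,0)
{WBp} → row (8,6) (8,6) (1,5) (1,5)
{DAq, DAp, DCq, DCp, DBq, DBp} → row (8,5) (8,5) (8,5) (8,5)
That's 7 distinct rows out of 12 strategies.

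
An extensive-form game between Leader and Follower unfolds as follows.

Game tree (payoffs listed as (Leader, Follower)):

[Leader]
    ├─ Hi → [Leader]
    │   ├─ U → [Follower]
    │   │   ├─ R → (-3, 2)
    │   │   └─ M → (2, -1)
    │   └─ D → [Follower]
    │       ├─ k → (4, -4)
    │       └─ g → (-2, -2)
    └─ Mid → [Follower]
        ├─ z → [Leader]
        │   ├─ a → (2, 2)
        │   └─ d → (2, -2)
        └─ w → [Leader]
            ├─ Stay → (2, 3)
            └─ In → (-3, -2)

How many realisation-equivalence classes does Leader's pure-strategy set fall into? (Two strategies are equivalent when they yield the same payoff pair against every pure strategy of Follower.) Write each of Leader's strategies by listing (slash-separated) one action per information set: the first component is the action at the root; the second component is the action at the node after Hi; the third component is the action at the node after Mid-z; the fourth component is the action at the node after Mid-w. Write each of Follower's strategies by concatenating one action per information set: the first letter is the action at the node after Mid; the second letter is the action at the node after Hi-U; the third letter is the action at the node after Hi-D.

6

Leader has 16 pure strategies: Hi/U/a/Stay, Hi/U/a/In, Hi/U/d/Stay, Hi/U/d/In, Hi/D/a/Stay, Hi/D/a/In, Hi/D/d/Stay, Hi/D/d/In, Mid/U/a/Stay, Mid/U/a/In, Mid/U/d/Stay, Mid/U/d/In, Mid/D/a/Stay, Mid/D/a/In, Mid/D/d/Stay, Mid/D/d/In. Columns: zRk, zRg, zMk, zMg, wRk, wRg, wMk, wMg.
{Hi/U/a/Stay, Hi/U/a/In, Hi/U/d/Stay, Hi/U/d/In} → row (-3,2) (-3,2) (2,-1) (2,-1) (-3,2) (-3,2) (2,-1) (2,-1)
{Hi/D/a/Stay, Hi/D/a/In, Hi/D/d/Stay, Hi/D/d/In} → row (4,-4) (-2,-2) (4,-4) (-2,-2) (4,-4) (-2,-2) (4,-4) (-2,-2)
{Mid/U/a/Stay, Mid/D/a/Stay} → row (2,2) (2,2) (2,2) (2,2) (2,3) (2,3) (2,3) (2,3)
{Mid/U/a/In, Mid/D/a/In} → row (2,2) (2,2) (2,2) (2,2) (-3,-2) (-3,-2) (-3,-2) (-3,-2)
{Mid/U/d/Stay, Mid/D/d/Stay} → row (2,-2) (2,-2) (2,-2) (2,-2) (2,3) (2,3) (2,3) (2,3)
{Mid/U/d/In, Mid/D/d/In} → row (2,-2) (2,-2) (2,-2) (2,-2) (-3,-2) (-3,-2) (-3,-2) (-3,-2)
That's 6 distinct rows out of 16 strategies.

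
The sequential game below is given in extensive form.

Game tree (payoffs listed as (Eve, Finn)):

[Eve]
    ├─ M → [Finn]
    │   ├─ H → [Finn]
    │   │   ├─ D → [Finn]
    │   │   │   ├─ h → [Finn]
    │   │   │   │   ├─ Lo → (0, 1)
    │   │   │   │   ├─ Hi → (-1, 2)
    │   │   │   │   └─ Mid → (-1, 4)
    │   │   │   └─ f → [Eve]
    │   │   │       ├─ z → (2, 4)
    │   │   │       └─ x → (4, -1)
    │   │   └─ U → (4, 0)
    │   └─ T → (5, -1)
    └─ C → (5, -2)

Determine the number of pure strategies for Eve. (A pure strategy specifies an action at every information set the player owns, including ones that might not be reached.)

Eve owns the root with actions {M, C} — two choices.
Eve owns the node after M-H-D-f with actions {z, x} — two choices.
A pure strategy fixes one action at each information set independently, so the count is the product 2 × 2 = 4.

4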